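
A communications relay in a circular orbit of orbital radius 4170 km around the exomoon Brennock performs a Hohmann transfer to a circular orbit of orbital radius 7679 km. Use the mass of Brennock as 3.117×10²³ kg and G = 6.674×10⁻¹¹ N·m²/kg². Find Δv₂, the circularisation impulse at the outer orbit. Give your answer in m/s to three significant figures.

Δv ≈ 265 m/s

μ = GM = 6.674×10⁻¹¹ × 3.117×10²³ = 2.080×10¹³ m³/s².
r₁ = 4170 km = 4.170×10⁶ m.
r₂ = 7679 km = 7.679×10⁶ m.
Transfer ellipse a_t = (r₁ + r₂)/2 = 5.924×10⁶ m.
At r₁: circular v_c1 = √(μ/r₁) = 2234 m/s; transfer-periapsis v_p = √[μ(2/r₁ − 1/a_t)] = 2543 m/s.
At r₂: circular v_c2 = √(μ/r₂) = 1646 m/s; transfer-apoapsis v_a = √[μ(2/r₂ − 1/a_t)] = 1381 m/s.
Δv₂ = v_c2 − v_a = 265.1 m/s.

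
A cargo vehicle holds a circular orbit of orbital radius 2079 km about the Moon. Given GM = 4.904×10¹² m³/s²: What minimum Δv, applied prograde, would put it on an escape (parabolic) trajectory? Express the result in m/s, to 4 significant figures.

Δv ≈ 636.2 m/s

r = 2079 km = 2.079×10⁶ m.
Circular speed v_c = √(μ/r) = 1536 m/s.
Escape speed v_esc = √(2μ/r) = √2 × v_c = 2172 m/s.
Δv = v_esc − v_c = 636.2 m/s.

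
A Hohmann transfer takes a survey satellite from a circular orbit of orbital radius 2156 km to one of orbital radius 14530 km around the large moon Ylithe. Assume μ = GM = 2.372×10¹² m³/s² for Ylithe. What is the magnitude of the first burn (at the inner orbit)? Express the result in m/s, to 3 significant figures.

r₁ = 2156 km = 2.156×10⁶ m.
r₂ = 14530 km = 1.453×10⁷ m.
Transfer ellipse a_t = (r₁ + r₂)/2 = 8.343×10⁶ m.
At r₁: circular v_c1 = √(μ/r₁) = 1049 m/s; transfer-periapsis v_p = √[μ(2/r₁ − 1/a_t)] = 1384 m/s.
Δv₁ = v_p − v_c1 = 335.3 m/s.

Δv ≈ 335 m/s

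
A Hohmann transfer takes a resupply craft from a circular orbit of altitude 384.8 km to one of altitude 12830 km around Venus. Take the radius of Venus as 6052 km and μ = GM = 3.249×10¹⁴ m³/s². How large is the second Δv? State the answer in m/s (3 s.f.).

r₁ = 6052 + 384.8 = 6436.8 km = 6.4368×10⁶ m.
r₂ = 6052 + 12830 = 18882 km = 1.8882×10⁷ m.
Transfer ellipse a_t = (r₁ + r₂)/2 = 1.266×10⁷ m.
At r₁: circular v_c1 = √(μ/r₁) = 7105 m/s; transfer-periapsis v_p = √[μ(2/r₁ − 1/a_t)] = 8677 m/s.
At r₂: circular v_c2 = √(μ/r₂) = 4148 m/s; transfer-apoapsis v_a = √[μ(2/r₂ − 1/a_t)] = 2958 m/s.
Δv₂ = v_c2 − v_a = 1190 m/s.

Δv ≈ 1190 m/s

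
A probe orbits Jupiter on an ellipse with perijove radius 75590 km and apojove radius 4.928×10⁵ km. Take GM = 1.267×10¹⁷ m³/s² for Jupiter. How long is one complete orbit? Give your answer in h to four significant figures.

T ≈ 23.49 h

Semi-major axis a = (r_p + r_a)/2 = (75590 + 4.9280×10⁵)/2 = 2.8420×10⁵ km = 2.842×10⁸ m.
By Kepler's third law T = 2π√(a³/μ) = 2π × 1.346×10⁴ = 8.457×10⁴ s.
= 23.49 h.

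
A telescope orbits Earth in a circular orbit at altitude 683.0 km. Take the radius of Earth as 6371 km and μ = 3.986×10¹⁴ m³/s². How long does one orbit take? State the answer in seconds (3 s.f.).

T ≈ 5900 seconds

r = 6371 + 683.0 = 7054.0 km = 7.0540×10⁶ m.
Kepler's third law: T = 2π√(r³/μ) = 2π√((7.054×10⁶)³ / 3.986×10¹⁴).
r³/μ = 8.806×10⁵ s², so T = 2π × 9.384×10² = 5.896×10³ s.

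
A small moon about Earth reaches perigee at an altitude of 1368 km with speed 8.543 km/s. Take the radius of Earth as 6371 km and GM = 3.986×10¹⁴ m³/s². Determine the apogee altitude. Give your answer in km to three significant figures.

r_p = 6371 + 1368 = 7739.0 km = 7.739×10⁶ m.
Specific energy ε = v²/2 − μ/r = -1.501×10⁷ J/kg, so a = −μ/(2ε) = 1.327×10⁷ m.
The apsides satisfy r_p + r_a = 2a, so the apogee radius is 2a − r_p = 1.881×10⁷ m = 18810 km.
Apogee altitude = 18810 − 6371 = 12439 km.

apogee altitude ≈ 12400 km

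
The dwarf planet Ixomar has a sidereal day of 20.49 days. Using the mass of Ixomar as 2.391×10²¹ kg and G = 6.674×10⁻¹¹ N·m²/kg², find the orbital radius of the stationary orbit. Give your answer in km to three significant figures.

r_sync ≈ 23300 km

μ = GM = 6.674×10⁻¹¹ × 2.391×10²¹ = 1.596×10¹¹ m³/s².
T = 20.49 days = 1.770×10⁶ s.
A synchronous orbit has period T, so by Kepler's third law a = (μT²/4π²)^(1/3).
μT²/4π² = 1.596×10¹¹ × (1.770×10⁶)² / 39.48 = 1.267×10²² m³.
a = 2.331×10⁷ m = 23312 km.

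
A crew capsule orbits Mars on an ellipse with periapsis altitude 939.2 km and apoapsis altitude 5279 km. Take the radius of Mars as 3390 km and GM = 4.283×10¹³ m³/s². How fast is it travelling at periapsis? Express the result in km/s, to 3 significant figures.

r_p = 3390 + 939.2 = 4329.2 km = 4.3292×10⁶ m.
r_a = 3390 + 5279 = 8669.0 km = 8.6690×10⁶ m.
Semi-major axis a = (r_p + r_a)/2 = 6499.1 km = 6.499×10⁶ m.
Vis-viva: v² = μ(2/r − 1/a) = 4.283×10¹³ × (4.620×10⁻⁷ − 1.539×10⁻⁷) = 1.320×10⁷ m²/s².
v = 3633 m/s = 3.633 km/s.

v ≈ 3.63 km/s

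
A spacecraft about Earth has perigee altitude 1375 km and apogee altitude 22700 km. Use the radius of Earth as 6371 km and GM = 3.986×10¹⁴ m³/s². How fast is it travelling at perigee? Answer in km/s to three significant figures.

r_p = 6371 + 1375 = 7746.0 km = 7.7460×10⁶ m.
r_a = 6371 + 22700 = 29071 km = 2.9071×10⁷ m.
Semi-major axis a = (r_p + r_a)/2 = 18408 km = 1.841×10⁷ m.
Vis-viva: v² = μ(2/r − 1/a) = 3.986×10¹⁴ × (2.582×10⁻⁷ − 5.432×10⁻⁸) = 8.126×10⁷ m²/s².
v = 9015 m/s = 9.015 km/s.

v ≈ 9.01 km/s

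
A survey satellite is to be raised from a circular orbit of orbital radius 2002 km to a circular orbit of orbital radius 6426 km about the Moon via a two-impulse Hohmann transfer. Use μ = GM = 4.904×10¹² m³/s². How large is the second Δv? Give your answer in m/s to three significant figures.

r₁ = 2002 km = 2.002×10⁶ m.
r₂ = 6426 km = 6.426×10⁶ m.
Transfer ellipse a_t = (r₁ + r₂)/2 = 4.214×10⁶ m.
At r₁: circular v_c1 = √(μ/r₁) = 1565 m/s; transfer-perilune v_p = √[μ(2/r₁ − 1/a_t)] = 1933 m/s.
At r₂: circular v_c2 = √(μ/r₂) = 873.6 m/s; transfer-apolune v_a = √[μ(2/r₂ − 1/a_t)] = 602.1 m/s.
Δv₂ = v_c2 − v_a = 271.5 m/s.

Δv ≈ 271 m/s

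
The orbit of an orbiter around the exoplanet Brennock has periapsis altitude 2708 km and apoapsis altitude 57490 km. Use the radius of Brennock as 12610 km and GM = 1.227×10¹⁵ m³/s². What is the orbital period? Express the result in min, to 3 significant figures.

r_p = 12610 + 2708 = 15318 km = 1.5318×10⁷ m.
r_a = 12610 + 57490 = 70100 km = 7.0100×10⁷ m.
Semi-major axis a = (r_p + r_a)/2 = (15318 + 70100)/2 = 42709 km = 4.271×10⁷ m.
By Kepler's third law T = 2π√(a³/μ) = 2π × 7.968×10³ = 5.007×10⁴ s.
= 834.4 min.

T ≈ 834 min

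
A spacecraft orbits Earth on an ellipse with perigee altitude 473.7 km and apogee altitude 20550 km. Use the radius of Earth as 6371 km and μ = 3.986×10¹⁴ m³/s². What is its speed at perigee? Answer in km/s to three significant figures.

v ≈ 9.64 km/s

r_p = 6371 + 473.7 = 6844.7 km = 6.8447×10⁶ m.
r_a = 6371 + 20550 = 26921 km = 2.6921×10⁷ m.
Semi-major axis a = (r_p + r_a)/2 = 16883 km = 1.688×10⁷ m.
Vis-viva: v² = μ(2/r − 1/a) = 3.986×10¹⁴ × (2.922×10⁻⁷ − 5.923×10⁻⁸) = 9.286×10⁷ m²/s².
v = 9636 m/s = 9.636 km/s.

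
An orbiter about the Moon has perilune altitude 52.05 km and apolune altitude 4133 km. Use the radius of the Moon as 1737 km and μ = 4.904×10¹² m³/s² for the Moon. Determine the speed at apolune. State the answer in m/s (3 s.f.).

v ≈ 625 m/s

r_p = 1737 + 52.05 = 1789.0 km = 1.7890×10⁶ m.
r_a = 1737 + 4133 = 5870.0 km = 5.8700×10⁶ m.
Semi-major axis a = (r_p + r_a)/2 = 3829.5 km = 3.830×10⁶ m.
Vis-viva: v² = μ(2/r − 1/a) = 4.904×10¹² × (3.407×10⁻⁷ − 2.611×10⁻⁷) = 3.903×10⁵ m²/s².
v = 624.7 m/s.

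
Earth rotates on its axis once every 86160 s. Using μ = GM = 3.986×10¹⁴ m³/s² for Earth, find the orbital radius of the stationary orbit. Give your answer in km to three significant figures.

A synchronous orbit has period T, so by Kepler's third law a = (μT²/4π²)^(1/3).
μT²/4π² = 3.986×10¹⁴ × (8.616×10⁴)² / 39.48 = 7.495×10²² m³.
a = 4.216×10⁷ m = 42163 km.

r_sync ≈ 42200 km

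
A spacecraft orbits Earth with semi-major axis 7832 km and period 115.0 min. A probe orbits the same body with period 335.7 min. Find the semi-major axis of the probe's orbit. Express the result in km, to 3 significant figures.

a₂ ≈ 16000 km

Kepler's third law: a³ ∝ T², so a₂ = a₁ (T₂/T₁)^(2/3).
T₂/T₁ = 2.919, (T₂/T₁)^(2/3) = 2.043.
a₂ = 7832 × 2.043 = 16000 km.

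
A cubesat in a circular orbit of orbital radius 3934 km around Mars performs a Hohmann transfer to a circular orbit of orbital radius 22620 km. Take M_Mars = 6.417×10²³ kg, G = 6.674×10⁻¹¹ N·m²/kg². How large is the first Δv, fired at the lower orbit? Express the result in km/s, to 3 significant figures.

μ = GM = 6.674×10⁻¹¹ × 6.417×10²³ = 4.283×10¹³ m³/s².
r₁ = 3934 km = 3.934×10⁶ m.
r₂ = 22620 km = 2.262×10⁷ m.
Transfer ellipse a_t = (r₁ + r₂)/2 = 1.328×10⁷ m.
At r₁: circular v_c1 = √(μ/r₁) = 3299 m/s; transfer-periapsis v_p = √[μ(2/r₁ − 1/a_t)] = 4307 m/s.
Δv₁ = v_p − v_c1 = 1007 m/s.
= 1.007 km/s.

Δv ≈ 1.01 km/s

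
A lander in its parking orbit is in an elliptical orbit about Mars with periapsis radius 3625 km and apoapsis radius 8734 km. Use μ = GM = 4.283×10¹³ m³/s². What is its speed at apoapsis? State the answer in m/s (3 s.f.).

Semi-major axis a = (r_p + r_a)/2 = 6179.5 km = 6.180×10⁶ m.
Vis-viva: v² = μ(2/r − 1/a) = 4.283×10¹³ × (2.290×10⁻⁷ − 1.618×10⁻⁷) = 2.877×10⁶ m²/s².
v = 1696 m/s.

v ≈ 1700 m/s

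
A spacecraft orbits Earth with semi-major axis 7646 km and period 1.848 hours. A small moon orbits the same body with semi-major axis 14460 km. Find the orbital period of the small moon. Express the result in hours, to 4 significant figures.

Kepler's third law: T² ∝ a³, so T₂ = T₁ (a₂/a₁)^(3/2).
a₂/a₁ = 1.891, (a₂/a₁)^(3/2) = 2.601.
T₂ = 1.848 × 2.601 = 4.806 hours.

T₂ ≈ 4.806 hours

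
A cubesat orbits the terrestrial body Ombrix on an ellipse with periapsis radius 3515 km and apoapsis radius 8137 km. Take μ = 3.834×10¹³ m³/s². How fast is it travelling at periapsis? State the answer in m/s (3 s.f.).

Semi-major axis a = (r_p + r_a)/2 = 5826.0 km = 5.826×10⁶ m.
Vis-viva: v² = μ(2/r − 1/a) = 3.834×10¹³ × (5.690×10⁻⁷ − 1.716×10⁻⁷) = 1.523×10⁷ m²/s².
v = 3903 m/s.

v ≈ 3900 m/s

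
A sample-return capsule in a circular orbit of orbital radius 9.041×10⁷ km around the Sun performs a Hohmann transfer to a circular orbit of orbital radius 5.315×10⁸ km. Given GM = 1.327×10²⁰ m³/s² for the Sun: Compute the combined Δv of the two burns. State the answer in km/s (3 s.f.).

r₁ = 9.041×10⁷ km = 9.041×10¹⁰ m.
r₂ = 5.315×10⁸ km = 5.315×10¹¹ m.
Transfer ellipse a_t = (r₁ + r₂)/2 = 3.110×10¹¹ m.
At r₁: circular v_c1 = √(μ/r₁) = 38310 m/s; transfer-perihelion v_p = √[μ(2/r₁ − 1/a_t)] = 50090 m/s.
Δv₁ = v_p − v_c1 = 11780 m/s.
At r₂: circular v_c2 = √(μ/r₂) = 15800 m/s; transfer-aphelion v_a = √[μ(2/r₂ − 1/a_t)] = 8520 m/s.
Δv₂ = v_c2 − v_a = 7281 m/s.
Total Δv = Δv₁ + Δv₂ = 19060 m/s = 19.06 km/s.

Δv_total ≈ 19.1 km/s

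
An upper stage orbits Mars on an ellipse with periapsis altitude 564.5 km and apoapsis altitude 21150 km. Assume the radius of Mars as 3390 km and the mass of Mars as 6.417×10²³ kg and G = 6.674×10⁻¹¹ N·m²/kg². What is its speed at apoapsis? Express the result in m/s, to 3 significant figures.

μ = GM = 6.674×10⁻¹¹ × 6.417×10²³ = 4.283×10¹³ m³/s².
r_p = 3390 + 564.5 = 3954.5 km = 3.9545×10⁶ m.
r_a = 3390 + 21150 = 24540 km = 2.4540×10⁷ m.
Semi-major axis a = (r_p + r_a)/2 = 14247 km = 1.425×10⁷ m.
Vis-viva: v² = μ(2/r − 1/a) = 4.283×10¹³ × (8.150×10⁻⁸ − 7.019×10⁻⁸) = 4.844×10⁵ m²/s².
v = 696.0 m/s.

v ≈ 696 m/s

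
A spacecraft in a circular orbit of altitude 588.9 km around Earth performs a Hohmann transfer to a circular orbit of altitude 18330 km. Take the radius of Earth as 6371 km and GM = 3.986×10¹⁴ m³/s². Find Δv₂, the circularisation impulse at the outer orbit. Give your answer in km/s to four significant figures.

Δv ≈ 1.354 km/s

r₁ = 6371 + 588.9 = 6959.9 km = 6.9599×10⁶ m.
r₂ = 6371 + 18330 = 24701 km = 2.4701×10⁷ m.
Transfer ellipse a_t = (r₁ + r₂)/2 = 1.583×10⁷ m.
At r₁: circular v_c1 = √(μ/r₁) = 7568 m/s; transfer-perigee v_p = √[μ(2/r₁ − 1/a_t)] = 9453 m/s.
At r₂: circular v_c2 = √(μ/r₂) = 4017 m/s; transfer-apogee v_a = √[μ(2/r₂ − 1/a_t)] = 2664 m/s.
Δv₂ = v_c2 − v_a = 1354 m/s.
= 1.354 km/s.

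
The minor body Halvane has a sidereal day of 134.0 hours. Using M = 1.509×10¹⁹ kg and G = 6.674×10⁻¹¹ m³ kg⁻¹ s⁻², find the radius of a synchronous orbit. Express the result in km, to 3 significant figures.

μ = GM = 6.674×10⁻¹¹ × 1.509×10¹⁹ = 1.007×10⁹ m³/s².
T = 134.0 hours = 4.824×10⁵ s.
A synchronous orbit has period T, so by Kepler's third law a = (μT²/4π²)^(1/3).
μT²/4π² = 1.007×10⁹ × (4.824×10⁵)² / 39.48 = 5.936×10¹⁸ m³.
a = 1.811×10⁶ m = 1810.7 km.

r_sync ≈ 1810 km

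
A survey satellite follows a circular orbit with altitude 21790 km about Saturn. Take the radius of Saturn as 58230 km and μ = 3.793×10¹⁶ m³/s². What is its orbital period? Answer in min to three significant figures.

r = 58230 + 21790 = 80020 km = 8.0020×10⁷ m.
Kepler's third law: T = 2π√(r³/μ) = 2π√((8.002×10⁷)³ / 3.793×10¹⁶).
r³/μ = 1.351×10⁷ s², so T = 2π × 3.675×10³ = 2.309×10⁴ s.
Converting: 2.309×10⁴ s ÷ 60.00 = 384.9 min.

T ≈ 385 min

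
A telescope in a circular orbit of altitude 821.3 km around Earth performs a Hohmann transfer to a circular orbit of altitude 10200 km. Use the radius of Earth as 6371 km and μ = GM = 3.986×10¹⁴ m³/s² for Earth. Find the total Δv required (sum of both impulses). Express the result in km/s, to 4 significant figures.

r₁ = 6371 + 821.3 = 7192.3 km = 7.1923×10⁶ m.
r₂ = 6371 + 10200 = 16571 km = 1.6571×10⁷ m.
Transfer ellipse a_t = (r₁ + r₂)/2 = 1.188×10⁷ m.
At r₁: circular v_c1 = √(μ/r₁) = 7444 m/s; transfer-perigee v_p = √[μ(2/r₁ − 1/a_t)] = 8792 m/s.
Δv₁ = v_p − v_c1 = 1347 m/s.
At r₂: circular v_c2 = √(μ/r₂) = 4904 m/s; transfer-apogee v_a = √[μ(2/r₂ − 1/a_t)] = 3816 m/s.
Δv₂ = v_c2 − v_a = 1089 m/s.
Total Δv = Δv₁ + Δv₂ = 2436 m/s = 2.436 km/s.

Δv_total ≈ 2.436 km/s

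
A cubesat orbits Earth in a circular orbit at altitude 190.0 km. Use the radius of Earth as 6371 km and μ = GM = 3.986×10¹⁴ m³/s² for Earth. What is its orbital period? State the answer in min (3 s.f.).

r = 6371 + 190.0 = 6561.0 km = 6.5610×10⁶ m.
Kepler's third law: T = 2π√(r³/μ) = 2π√((6.561×10⁶)³ / 3.986×10¹⁴).
r³/μ = 7.086×10⁵ s², so T = 2π × 8.418×10² = 5.289×10³ s.
Converting: 5.289×10³ s ÷ 60.00 = 88.15 min.

T ≈ 88.1 min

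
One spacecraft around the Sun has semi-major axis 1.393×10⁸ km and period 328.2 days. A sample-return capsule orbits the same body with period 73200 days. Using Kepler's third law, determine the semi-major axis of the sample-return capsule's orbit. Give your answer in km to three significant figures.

Kepler's third law: a³ ∝ T², so a₂ = a₁ (T₂/T₁)^(2/3).
T₂/T₁ = 223.0, (T₂/T₁)^(2/3) = 36.78.
a₂ = 1.393×10⁸ × 36.78 = 5.123×10⁹ km.

a₂ ≈ 5.12×10⁹ km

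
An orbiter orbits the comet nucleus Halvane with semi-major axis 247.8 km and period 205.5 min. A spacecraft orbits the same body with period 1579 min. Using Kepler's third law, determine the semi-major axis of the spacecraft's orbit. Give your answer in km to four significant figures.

Kepler's third law: a³ ∝ T², so a₂ = a₁ (T₂/T₁)^(2/3).
T₂/T₁ = 7.684, (T₂/T₁)^(2/3) = 3.894.
a₂ = 247.8 × 3.894 = 964.9 km.

a₂ ≈ 964.9 km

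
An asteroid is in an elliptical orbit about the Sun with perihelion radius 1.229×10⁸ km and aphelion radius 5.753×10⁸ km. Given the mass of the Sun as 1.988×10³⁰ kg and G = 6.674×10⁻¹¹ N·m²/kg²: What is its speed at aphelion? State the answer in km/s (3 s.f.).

v ≈ 9.01 km/s

μ = GM = 6.674×10⁻¹¹ × 1.988×10³⁰ = 1.327×10²⁰ m³/s².
Semi-major axis a = (r_p + r_a)/2 = 3.4910×10⁸ km = 3.491×10¹¹ m.
Vis-viva: v² = μ(2/r − 1/a) = 1.327×10²⁰ × (3.476×10⁻¹² − 2.865×10⁻¹²) = 8.119×10⁷ m²/s².
v = 9011 m/s = 9.011 km/s.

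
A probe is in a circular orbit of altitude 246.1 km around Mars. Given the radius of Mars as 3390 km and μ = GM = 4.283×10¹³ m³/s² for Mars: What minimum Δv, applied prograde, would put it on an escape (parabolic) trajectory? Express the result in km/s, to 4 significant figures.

r = 3390 + 246.1 = 3636.1 km = 3.6361×10⁶ m.
Circular speed v_c = √(μ/r) = 3432 m/s.
Escape speed v_esc = √(2μ/r) = √2 × v_c = 4854 m/s.
Δv = v_esc − v_c = 1422 m/s = 1.422 km/s.

Δv ≈ 1.422 km/s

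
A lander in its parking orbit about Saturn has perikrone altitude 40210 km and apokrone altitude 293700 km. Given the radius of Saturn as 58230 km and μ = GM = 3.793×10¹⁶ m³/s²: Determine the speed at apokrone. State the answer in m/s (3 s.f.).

v ≈ 6860 m/s

r_p = 58230 + 40210 = 98440 km = 9.8440×10⁷ m.
r_a = 58230 + 293700 = 351930 km = 3.5193×10⁸ m.
Semi-major axis a = (r_p + r_a)/2 = 2.2518×10⁵ km = 2.252×10⁸ m.
Vis-viva: v² = μ(2/r − 1/a) = 3.793×10¹⁶ × (5.683×10⁻⁹ − 4.441×10⁻⁹) = 4.711×10⁷ m²/s².
v = 6864 m/s.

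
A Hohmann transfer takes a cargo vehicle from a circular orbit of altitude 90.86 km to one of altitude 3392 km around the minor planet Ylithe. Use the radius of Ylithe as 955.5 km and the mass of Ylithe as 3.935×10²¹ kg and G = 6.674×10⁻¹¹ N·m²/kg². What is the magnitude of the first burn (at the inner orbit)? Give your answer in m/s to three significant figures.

Δv ≈ 135 m/s

μ = GM = 6.674×10⁻¹¹ × 3.935×10²¹ = 2.626×10¹¹ m³/s².
r₁ = 955.5 + 90.86 = 1046.4 km = 1.0464×10⁶ m.
r₂ = 955.5 + 3392 = 4347.5 km = 4.3475×10⁶ m.
Transfer ellipse a_t = (r₁ + r₂)/2 = 2.697×10⁶ m.
At r₁: circular v_c1 = √(μ/r₁) = 501.0 m/s; transfer-periapsis v_p = √[μ(2/r₁ − 1/a_t)] = 636.1 m/s.
Δv₁ = v_p − v_c1 = 135.1 m/s.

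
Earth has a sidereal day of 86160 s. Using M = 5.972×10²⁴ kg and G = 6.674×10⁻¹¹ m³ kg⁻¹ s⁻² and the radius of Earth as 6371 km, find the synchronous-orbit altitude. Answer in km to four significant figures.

μ = GM = 6.674×10⁻¹¹ × 5.972×10²⁴ = 3.986×10¹⁴ m³/s².
A synchronous orbit has period T, so by Kepler's third law a = (μT²/4π²)^(1/3).
μT²/4π² = 3.986×10¹⁴ × (8.616×10⁴)² / 39.48 = 7.495×10²² m³.
a = 4.216×10⁷ m = 42162 km.
Altitude h = a − R = 42162 − 6371 = 35791 km.

h_sync ≈ 35790 km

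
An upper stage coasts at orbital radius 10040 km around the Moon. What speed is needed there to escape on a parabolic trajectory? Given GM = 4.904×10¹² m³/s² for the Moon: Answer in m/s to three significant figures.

r = 10040 km = 1.004×10⁷ m.
Escape speed v_esc = √(2μ/r) = √(2 × 4.904×10¹² / 1.004×10⁷) = √(9.769×10⁵) = 988.4 m/s.

v_esc ≈ 988 m/s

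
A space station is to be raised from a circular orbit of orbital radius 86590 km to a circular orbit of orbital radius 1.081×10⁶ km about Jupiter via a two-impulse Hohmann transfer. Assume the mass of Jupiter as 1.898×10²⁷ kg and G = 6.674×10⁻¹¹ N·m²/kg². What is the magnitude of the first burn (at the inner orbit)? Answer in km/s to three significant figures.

Δv ≈ 13.8 km/s

μ = GM = 6.674×10⁻¹¹ × 1.898×10²⁷ = 1.267×10¹⁷ m³/s².
r₁ = 86590 km = 8.659×10⁷ m.
r₂ = 1.081×10⁶ km = 1.081×10⁹ m.
Transfer ellipse a_t = (r₁ + r₂)/2 = 5.838×10⁸ m.
At r₁: circular v_c1 = √(μ/r₁) = 38250 m/s; transfer-perijove v_p = √[μ(2/r₁ − 1/a_t)] = 52050 m/s.
Δv₁ = v_p − v_c1 = 13800 m/s.
= 13.80 km/s.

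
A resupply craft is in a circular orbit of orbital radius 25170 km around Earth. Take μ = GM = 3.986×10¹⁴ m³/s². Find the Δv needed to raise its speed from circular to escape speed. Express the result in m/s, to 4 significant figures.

r = 25170 km = 2.517×10⁷ m.
Circular speed v_c = √(μ/r) = 3979 m/s.
Escape speed v_esc = √(2μ/r) = √2 × v_c = 5628 m/s.
Δv = v_esc − v_c = 1648 m/s.

Δv ≈ 1648 m/s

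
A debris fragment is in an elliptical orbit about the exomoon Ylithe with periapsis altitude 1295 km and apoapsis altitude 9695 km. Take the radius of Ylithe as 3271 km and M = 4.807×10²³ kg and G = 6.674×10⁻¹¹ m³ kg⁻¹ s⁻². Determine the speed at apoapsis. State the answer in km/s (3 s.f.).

v ≈ 1.14 km/s

μ = GM = 6.674×10⁻¹¹ × 4.807×10²³ = 3.208×10¹³ m³/s².
r_p = 3271 + 1295 = 4566.0 km = 4.5660×10⁶ m.
r_a = 3271 + 9695 = 12966 km = 1.2966×10⁷ m.
Semi-major axis a = (r_p + r_a)/2 = 8766.0 km = 8.766×10⁶ m.
Vis-viva: v² = μ(2/r − 1/a) = 3.208×10¹³ × (1.542×10⁻⁷ − 1.141×10⁻⁷) = 1.289×10⁶ m²/s².
v = 1135 m/s = 1.135 km/s.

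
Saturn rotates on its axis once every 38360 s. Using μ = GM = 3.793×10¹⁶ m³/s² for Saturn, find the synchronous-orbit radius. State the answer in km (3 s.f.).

r_sync ≈ 1.12×10⁵ km

A synchronous orbit has period T, so by Kepler's third law a = (μT²/4π²)^(1/3).
μT²/4π² = 3.793×10¹⁶ × (3.836×10⁴)² / 39.48 = 1.414×10²⁴ m³.
a = 1.122×10⁸ m = 1.1223×10⁵ km.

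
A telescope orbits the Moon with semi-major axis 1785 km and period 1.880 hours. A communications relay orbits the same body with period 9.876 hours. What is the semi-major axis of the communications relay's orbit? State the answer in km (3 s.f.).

a₂ ≈ 5390 km

Kepler's third law: a³ ∝ T², so a₂ = a₁ (T₂/T₁)^(2/3).
T₂/T₁ = 5.253, (T₂/T₁)^(2/3) = 3.022.
a₂ = 1785 × 3.022 = 5394 km.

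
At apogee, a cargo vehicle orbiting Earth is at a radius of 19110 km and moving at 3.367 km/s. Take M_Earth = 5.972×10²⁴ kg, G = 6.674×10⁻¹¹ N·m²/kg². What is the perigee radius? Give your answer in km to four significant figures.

μ = GM = 6.674×10⁻¹¹ × 5.972×10²⁴ = 3.986×10¹⁴ m³/s².
r_a = 1.911×10⁷ m.
Specific energy ε = v²/2 − μ/r = -1.519×10⁷ J/kg, so a = −μ/(2ε) = 1.312×10⁷ m.
The apsides satisfy r_p + r_a = 2a, so the perigee radius is 2a − r_a = 7.132×10⁶ m = 7131.9 km.

perigee radius ≈ 7132 km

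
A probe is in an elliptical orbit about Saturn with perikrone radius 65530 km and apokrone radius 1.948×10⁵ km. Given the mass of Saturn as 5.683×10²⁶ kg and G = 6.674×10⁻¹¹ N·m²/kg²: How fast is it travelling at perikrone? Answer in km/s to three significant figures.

v ≈ 29.4 km/s

μ = GM = 6.674×10⁻¹¹ × 5.683×10²⁶ = 3.793×10¹⁶ m³/s².
Semi-major axis a = (r_p + r_a)/2 = 1.3016×10⁵ km = 1.302×10⁸ m.
Vis-viva: v² = μ(2/r − 1/a) = 3.793×10¹⁶ × (3.052×10⁻⁸ − 7.683×10⁻⁹) = 8.662×10⁸ m²/s².
v = 29430 m/s = 29.43 km/s.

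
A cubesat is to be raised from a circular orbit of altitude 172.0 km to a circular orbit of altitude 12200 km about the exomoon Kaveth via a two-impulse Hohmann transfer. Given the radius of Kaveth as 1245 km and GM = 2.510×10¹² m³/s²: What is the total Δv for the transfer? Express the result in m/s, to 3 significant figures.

r₁ = 1245 + 172.0 = 1417.0 km = 1.4170×10⁶ m.
r₂ = 1245 + 12200 = 13445 km = 1.3445×10⁷ m.
Transfer ellipse a_t = (r₁ + r₂)/2 = 7.431×10⁶ m.
At r₁: circular v_c1 = √(μ/r₁) = 1331 m/s; transfer-periapsis v_p = √[μ(2/r₁ − 1/a_t)] = 1790 m/s.
Δv₁ = v_p − v_c1 = 459.3 m/s.
At r₂: circular v_c2 = √(μ/r₂) = 432.1 m/s; transfer-apoapsis v_a = √[μ(2/r₂ − 1/a_t)] = 188.7 m/s.
Δv₂ = v_c2 − v_a = 243.4 m/s.
Total Δv = Δv₁ + Δv₂ = 702.7 m/s.

Δv_total ≈ 703 m/s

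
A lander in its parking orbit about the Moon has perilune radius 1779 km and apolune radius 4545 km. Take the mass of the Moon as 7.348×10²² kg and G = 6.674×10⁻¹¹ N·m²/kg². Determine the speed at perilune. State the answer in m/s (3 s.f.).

v ≈ 1990 m/s

μ = GM = 6.674×10⁻¹¹ × 7.348×10²² = 4.904×10¹² m³/s².
Semi-major axis a = (r_p + r_a)/2 = 3162.0 km = 3.162×10⁶ m.
Vis-viva: v² = μ(2/r − 1/a) = 4.904×10¹² × (1.124×10⁻⁶ − 3.163×10⁻⁷) = 3.962×10⁶ m²/s².
v = 1991 m/s.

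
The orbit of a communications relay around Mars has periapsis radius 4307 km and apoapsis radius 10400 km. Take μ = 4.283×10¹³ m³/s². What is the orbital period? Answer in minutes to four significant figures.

Semi-major axis a = (r_p + r_a)/2 = (4307.0 + 10400)/2 = 7353.5 km = 7.354×10⁶ m.
By Kepler's third law T = 2π√(a³/μ) = 2π × 3.047×10³ = 1.914×10⁴ s.
= 319.1 minutes.

T ≈ 319.1 minutes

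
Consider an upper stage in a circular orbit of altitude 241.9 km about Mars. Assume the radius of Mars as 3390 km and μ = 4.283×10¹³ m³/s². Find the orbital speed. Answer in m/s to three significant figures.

r = 3390 + 241.9 = 3631.9 km = 3.6319×10⁶ m.
For a circular orbit v = √(μ/r) = √(4.283×10¹³ / 3.632×10⁶) = √(1.179×10⁷) = 3434 m/s.

v ≈ 3430 m/s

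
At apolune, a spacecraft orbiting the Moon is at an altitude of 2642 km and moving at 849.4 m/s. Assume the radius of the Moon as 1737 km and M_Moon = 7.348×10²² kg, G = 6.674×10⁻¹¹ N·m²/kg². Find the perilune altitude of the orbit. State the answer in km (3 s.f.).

μ = GM = 6.674×10⁻¹¹ × 7.348×10²² = 4.904×10¹² m³/s².
r_a = 1737 + 2642 = 4379.0 km = 4.379×10⁶ m.
Specific energy ε = v²/2 − μ/r = -7.592×10⁵ J/kg, so a = −μ/(2ε) = 3.230×10⁶ m.
The apsides satisfy r_p + r_a = 2a, so the perilune radius is 2a − r_a = 2.081×10⁶ m = 2080.8 km.
Perilune altitude = 2080.8 − 1737 = 343.82 km.

perilune altitude ≈ 344 km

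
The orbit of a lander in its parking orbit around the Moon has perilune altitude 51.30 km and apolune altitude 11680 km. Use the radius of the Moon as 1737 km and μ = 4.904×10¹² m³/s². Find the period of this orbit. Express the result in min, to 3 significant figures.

T ≈ 991 min

r_p = 1737 + 51.30 = 1788.3 km = 1.7883×10⁶ m.
r_a = 1737 + 11680 = 13417 km = 1.3417×10⁷ m.
Semi-major axis a = (r_p + r_a)/2 = (1788.3 + 13417)/2 = 7602.6 km = 7.603×10⁶ m.
By Kepler's third law T = 2π√(a³/μ) = 2π × 9.466×10³ = 5.948×10⁴ s.
= 991.3 min.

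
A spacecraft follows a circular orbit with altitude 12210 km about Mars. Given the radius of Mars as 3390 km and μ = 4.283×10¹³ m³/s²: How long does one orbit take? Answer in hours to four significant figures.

r = 3390 + 12210 = 15600 km = 1.5600×10⁷ m.
Kepler's third law: T = 2π√(r³/μ) = 2π√((1.560×10⁷)³ / 4.283×10¹³).
r³/μ = 8.864×10⁷ s², so T = 2π × 9.415×10³ = 5.916×10⁴ s.
Converting: 5.916×10⁴ s ÷ 3600 = 16.43 hours.

T ≈ 16.43 hours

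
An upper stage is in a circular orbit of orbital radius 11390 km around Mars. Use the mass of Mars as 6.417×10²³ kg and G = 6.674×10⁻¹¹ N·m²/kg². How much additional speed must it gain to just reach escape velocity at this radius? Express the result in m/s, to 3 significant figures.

μ = GM = 6.674×10⁻¹¹ × 6.417×10²³ = 4.283×10¹³ m³/s².
r = 11390 km = 1.139×10⁷ m.
Circular speed v_c = √(μ/r) = 1939 m/s.
Escape speed v_esc = √(2μ/r) = √2 × v_c = 2742 m/s.
Δv = v_esc − v_c = 803.2 m/s.

Δv ≈ 803 m/s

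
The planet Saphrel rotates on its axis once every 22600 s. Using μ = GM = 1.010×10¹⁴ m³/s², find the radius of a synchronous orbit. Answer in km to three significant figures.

r_sync ≈ 10900 km

A synchronous orbit has period T, so by Kepler's third law a = (μT²/4π²)^(1/3).
μT²/4π² = 1.010×10¹⁴ × (2.260×10⁴)² / 39.48 = 1.307×10²¹ m³.
a = 1.093×10⁷ m = 10933 km.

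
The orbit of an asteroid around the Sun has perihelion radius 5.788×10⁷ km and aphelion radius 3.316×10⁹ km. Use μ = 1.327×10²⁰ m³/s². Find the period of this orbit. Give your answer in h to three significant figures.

T ≈ 332000 h

Semi-major axis a = (r_p + r_a)/2 = (5.7880×10⁷ + 3.3160×10⁹)/2 = 1.6869×10⁹ km = 1.687×10¹² m.
By Kepler's third law T = 2π√(a³/μ) = 2π × 1.902×10⁸ = 1.195×10⁹ s.
= 3.320×10⁵ h.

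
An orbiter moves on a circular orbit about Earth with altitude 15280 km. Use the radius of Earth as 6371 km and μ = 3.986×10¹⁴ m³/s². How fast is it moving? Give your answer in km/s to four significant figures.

r = 6371 + 15280 = 21651 km = 2.1651×10⁷ m.
For a circular orbit v = √(μ/r) = √(3.986×10¹⁴ / 2.165×10⁷) = √(1.841×10⁷) = 4291 m/s.
That is 4.291 km/s.

v ≈ 4.291 km/s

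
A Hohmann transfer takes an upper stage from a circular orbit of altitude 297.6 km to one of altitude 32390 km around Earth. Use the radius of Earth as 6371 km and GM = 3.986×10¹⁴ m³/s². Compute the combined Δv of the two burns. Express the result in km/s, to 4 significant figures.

r₁ = 6371 + 297.6 = 6668.6 km = 6.6686×10⁶ m.
r₂ = 6371 + 32390 = 38761 km = 3.8761×10⁷ m.
Transfer ellipse a_t = (r₁ + r₂)/2 = 2.271×10⁷ m.
At r₁: circular v_c1 = √(μ/r₁) = 7731 m/s; transfer-perigee v_p = √[μ(2/r₁ − 1/a_t)] = 10100 m/s.
Δv₁ = v_p − v_c1 = 2368 m/s.
At r₂: circular v_c2 = √(μ/r₂) = 3207 m/s; transfer-apogee v_a = √[μ(2/r₂ − 1/a_t)] = 1738 m/s.
Δv₂ = v_c2 − v_a = 1469 m/s.
Total Δv = Δv₁ + Δv₂ = 3837 m/s = 3.837 km/s.

Δv_total ≈ 3.837 km/s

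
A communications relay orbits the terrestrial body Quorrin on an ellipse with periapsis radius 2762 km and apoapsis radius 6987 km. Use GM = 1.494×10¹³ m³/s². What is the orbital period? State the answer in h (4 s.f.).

T ≈ 4.860 h

Semi-major axis a = (r_p + r_a)/2 = (2762.0 + 6987.0)/2 = 4874.5 km = 4.874×10⁶ m.
By Kepler's third law T = 2π√(a³/μ) = 2π × 2.784×10³ = 1.749×10⁴ s.
= 4.860 h.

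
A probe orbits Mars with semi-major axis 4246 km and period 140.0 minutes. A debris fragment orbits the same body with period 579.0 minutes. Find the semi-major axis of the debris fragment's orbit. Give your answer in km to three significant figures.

Kepler's third law: a³ ∝ T², so a₂ = a₁ (T₂/T₁)^(2/3).
T₂/T₁ = 4.136, (T₂/T₁)^(2/3) = 2.577.
a₂ = 4246 × 2.577 = 10940 km.

a₂ ≈ 10900 km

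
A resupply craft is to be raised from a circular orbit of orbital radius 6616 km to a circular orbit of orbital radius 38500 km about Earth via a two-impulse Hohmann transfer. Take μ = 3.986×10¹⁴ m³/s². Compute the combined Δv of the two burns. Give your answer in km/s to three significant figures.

Δv_total ≈ 3.85 km/s

r₁ = 6616 km = 6.616×10⁶ m.
r₂ = 38500 km = 3.850×10⁷ m.
Transfer ellipse a_t = (r₁ + r₂)/2 = 2.256×10⁷ m.
At r₁: circular v_c1 = √(μ/r₁) = 7762 m/s; transfer-perigee v_p = √[μ(2/r₁ − 1/a_t)] = 10140 m/s.
Δv₁ = v_p − v_c1 = 2378 m/s.
At r₂: circular v_c2 = √(μ/r₂) = 3218 m/s; transfer-apogee v_a = √[μ(2/r₂ − 1/a_t)] = 1743 m/s.
Δv₂ = v_c2 − v_a = 1475 m/s.
Total Δv = Δv₁ + Δv₂ = 3853 m/s = 3.853 km/s.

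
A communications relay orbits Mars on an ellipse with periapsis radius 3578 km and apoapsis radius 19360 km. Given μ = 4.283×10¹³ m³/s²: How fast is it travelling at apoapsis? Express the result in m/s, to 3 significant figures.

v ≈ 831 m/s

Semi-major axis a = (r_p + r_a)/2 = 11469 km = 1.147×10⁷ m.
Vis-viva: v² = μ(2/r − 1/a) = 4.283×10¹³ × (1.033×10⁻⁷ − 8.719×10⁻⁸) = 6.902×10⁵ m²/s².
v = 830.8 m/s.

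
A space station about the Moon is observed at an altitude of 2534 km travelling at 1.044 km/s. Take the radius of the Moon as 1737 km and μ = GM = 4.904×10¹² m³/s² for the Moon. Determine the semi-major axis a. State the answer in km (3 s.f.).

r = 1737 + 2534 = 4271.0 km = 4.271×10⁶ m.
Specific orbital energy ε = v²/2 − μ/r = (1044)²/2 − 4.904×10¹²/4.271×10⁶ = -6.032×10⁵ J/kg.
Since ε = −μ/(2a), a = −μ/(2ε) = 4.065×10⁶ m = 4064.7 km.

a ≈ 4060 km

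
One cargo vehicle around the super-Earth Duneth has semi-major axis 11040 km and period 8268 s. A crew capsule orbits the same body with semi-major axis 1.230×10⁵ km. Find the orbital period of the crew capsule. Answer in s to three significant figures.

T₂ ≈ 3.07×10⁵ s

Kepler's third law: T² ∝ a³, so T₂ = T₁ (a₂/a₁)^(3/2).
a₂/a₁ = 11.14, (a₂/a₁)^(3/2) = 37.19.
T₂ = 8268 × 37.19 = 3.075×10⁵ s.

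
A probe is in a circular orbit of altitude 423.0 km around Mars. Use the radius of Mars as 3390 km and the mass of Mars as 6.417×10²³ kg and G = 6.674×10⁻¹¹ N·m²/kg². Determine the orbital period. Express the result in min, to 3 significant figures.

μ = GM = 6.674×10⁻¹¹ × 6.417×10²³ = 4.283×10¹³ m³/s².
r = 3390 + 423.0 = 3813.0 km = 3.8130×10⁶ m.
Kepler's third law: T = 2π√(r³/μ) = 2π√((3.813×10⁶)³ / 4.283×10¹³).
r³/μ = 1.294×10⁶ s², so T = 2π × 1.138×10³ = 7.149×10³ s.
Converting: 7.149×10³ s ÷ 60.00 = 119.1 min.

T ≈ 119 min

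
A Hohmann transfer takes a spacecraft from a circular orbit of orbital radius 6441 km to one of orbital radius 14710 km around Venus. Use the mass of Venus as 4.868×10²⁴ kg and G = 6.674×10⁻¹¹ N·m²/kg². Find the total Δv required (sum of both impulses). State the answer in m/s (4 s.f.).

Δv_total ≈ 2306 m/s

μ = GM = 6.674×10⁻¹¹ × 4.868×10²⁴ = 3.249×10¹⁴ m³/s².
r₁ = 6441 km = 6.441×10⁶ m.
r₂ = 14710 km = 1.471×10⁷ m.
Transfer ellipse a_t = (r₁ + r₂)/2 = 1.058×10⁷ m.
At r₁: circular v_c1 = √(μ/r₁) = 7102 m/s; transfer-periapsis v_p = √[μ(2/r₁ − 1/a_t)] = 8376 m/s.
Δv₁ = v_p − v_c1 = 1274 m/s.
At r₂: circular v_c2 = √(μ/r₂) = 4700 m/s; transfer-apoapsis v_a = √[μ(2/r₂ − 1/a_t)] = 3668 m/s.
Δv₂ = v_c2 − v_a = 1032 m/s.
Total Δv = Δv₁ + Δv₂ = 2306 m/s.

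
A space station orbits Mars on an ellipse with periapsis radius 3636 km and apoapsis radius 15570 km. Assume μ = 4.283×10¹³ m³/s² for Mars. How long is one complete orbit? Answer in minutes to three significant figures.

Semi-major axis a = (r_p + r_a)/2 = (3636.0 + 15570)/2 = 9603.0 km = 9.603×10⁶ m.
By Kepler's third law T = 2π√(a³/μ) = 2π × 4.547×10³ = 2.857×10⁴ s.
= 476.2 minutes.

T ≈ 476 minutes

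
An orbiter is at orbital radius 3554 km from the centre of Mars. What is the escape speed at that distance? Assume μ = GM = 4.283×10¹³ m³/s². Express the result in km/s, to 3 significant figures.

v_esc ≈ 4.91 km/s

r = 3554 km = 3.554×10⁶ m.
Escape speed v_esc = √(2μ/r) = √(2 × 4.283×10¹³ / 3.554×10⁶) = √(2.410×10⁷) = 4909 m/s.
= 4.909 km/s.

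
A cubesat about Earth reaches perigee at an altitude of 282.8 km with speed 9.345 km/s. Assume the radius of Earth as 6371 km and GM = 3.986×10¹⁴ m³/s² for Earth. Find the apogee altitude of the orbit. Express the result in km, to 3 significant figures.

r_p = 6371 + 282.8 = 6653.8 km = 6.654×10⁶ m.
Specific energy ε = v²/2 − μ/r = -1.624×10⁷ J/kg, so a = −μ/(2ε) = 1.227×10⁷ m.
The apsides satisfy r_p + r_a = 2a, so the apogee radius is 2a − r_p = 1.789×10⁷ m = 17889 km.
Apogee altitude = 17889 − 6371 = 11518 km.

apogee altitude ≈ 11500 km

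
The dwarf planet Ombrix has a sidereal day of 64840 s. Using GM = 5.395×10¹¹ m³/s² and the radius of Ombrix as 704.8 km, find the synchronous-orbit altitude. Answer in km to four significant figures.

h_sync ≈ 3154 km

A synchronous orbit has period T, so by Kepler's third law a = (μT²/4π²)^(1/3).
μT²/4π² = 5.395×10¹¹ × (6.484×10⁴)² / 39.48 = 5.745×10¹⁹ m³.
a = 3.859×10⁶ m = 3858.7 km.
Altitude h = a − R = 3858.7 − 704.8 = 3153.9 km.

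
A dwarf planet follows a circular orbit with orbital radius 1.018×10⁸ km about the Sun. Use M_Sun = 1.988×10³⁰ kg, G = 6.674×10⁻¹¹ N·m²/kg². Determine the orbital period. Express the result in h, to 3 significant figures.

μ = GM = 6.674×10⁻¹¹ × 1.988×10³⁰ = 1.327×10²⁰ m³/s².
r = 1.018×10⁸ km = 1.018×10¹¹ m.
Kepler's third law: T = 2π√(r³/μ) = 2π√((1.018×10¹¹)³ / 1.327×10²⁰).
r³/μ = 7.951×10¹² s², so T = 2π × 2.820×10⁶ = 1.772×10⁷ s.
Converting: 1.772×10⁷ s ÷ 3600 = 4922 h.

T ≈ 4920 h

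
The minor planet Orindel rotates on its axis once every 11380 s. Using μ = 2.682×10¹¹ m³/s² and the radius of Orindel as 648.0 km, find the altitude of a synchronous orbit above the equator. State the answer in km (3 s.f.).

A synchronous orbit has period T, so by Kepler's third law a = (μT²/4π²)^(1/3).
μT²/4π² = 2.682×10¹¹ × (1.138×10⁴)² / 39.48 = 8.798×10¹⁷ m³.
a = 9.582×10⁵ m = 958.21 km.
Altitude h = a − R = 958.21 − 648.0 = 310.21 km.

h_sync ≈ 310 km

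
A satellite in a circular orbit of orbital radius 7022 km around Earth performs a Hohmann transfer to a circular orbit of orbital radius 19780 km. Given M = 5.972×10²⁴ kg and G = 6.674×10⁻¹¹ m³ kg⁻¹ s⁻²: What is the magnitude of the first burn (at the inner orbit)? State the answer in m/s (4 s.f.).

Δv ≈ 1619 m/s

μ = GM = 6.674×10⁻¹¹ × 5.972×10²⁴ = 3.986×10¹⁴ m³/s².
r₁ = 7022 km = 7.022×10⁶ m.
r₂ = 19780 km = 1.978×10⁷ m.
Transfer ellipse a_t = (r₁ + r₂)/2 = 1.340×10⁷ m.
At r₁: circular v_c1 = √(μ/r₁) = 7534 m/s; transfer-perigee v_p = √[μ(2/r₁ − 1/a_t)] = 9153 m/s.
Δv₁ = v_p − v_c1 = 1619 m/s.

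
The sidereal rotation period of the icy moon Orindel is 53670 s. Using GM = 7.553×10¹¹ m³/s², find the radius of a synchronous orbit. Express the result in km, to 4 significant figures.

A synchronous orbit has period T, so by Kepler's third law a = (μT²/4π²)^(1/3).
μT²/4π² = 7.553×10¹¹ × (5.367×10⁴)² / 39.48 = 5.511×10¹⁹ m³.
a = 3.805×10⁶ m = 3805.5 km.

r_sync ≈ 3805 km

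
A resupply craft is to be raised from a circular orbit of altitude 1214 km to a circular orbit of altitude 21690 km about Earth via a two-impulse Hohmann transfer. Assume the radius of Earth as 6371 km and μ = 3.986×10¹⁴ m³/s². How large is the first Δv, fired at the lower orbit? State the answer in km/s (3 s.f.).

r₁ = 6371 + 1214 = 7585.0 km = 7.5850×10⁶ m.
r₂ = 6371 + 21690 = 28061 km = 2.8061×10⁷ m.
Transfer ellipse a_t = (r₁ + r₂)/2 = 1.782×10⁷ m.
At r₁: circular v_c1 = √(μ/r₁) = 7249 m/s; transfer-perigee v_p = √[μ(2/r₁ − 1/a_t)] = 9096 m/s.
Δv₁ = v_p − v_c1 = 1847 m/s.
= 1.847 km/s.

Δv ≈ 1.85 km/s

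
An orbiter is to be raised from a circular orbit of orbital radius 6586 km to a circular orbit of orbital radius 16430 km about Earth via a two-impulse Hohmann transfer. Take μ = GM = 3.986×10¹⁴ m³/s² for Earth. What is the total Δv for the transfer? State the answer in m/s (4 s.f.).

r₁ = 6586 km = 6.586×10⁶ m.
r₂ = 16430 km = 1.643×10⁷ m.
Transfer ellipse a_t = (r₁ + r₂)/2 = 1.151×10⁷ m.
At r₁: circular v_c1 = √(μ/r₁) = 7780 m/s; transfer-perigee v_p = √[μ(2/r₁ − 1/a_t)] = 9296 m/s.
Δv₁ = v_p − v_c1 = 1516 m/s.
At r₂: circular v_c2 = √(μ/r₂) = 4925 m/s; transfer-apogee v_a = √[μ(2/r₂ − 1/a_t)] = 3726 m/s.
Δv₂ = v_c2 − v_a = 1199 m/s.
Total Δv = Δv₁ + Δv₂ = 2715 m/s.

Δv_total ≈ 2715 m/s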